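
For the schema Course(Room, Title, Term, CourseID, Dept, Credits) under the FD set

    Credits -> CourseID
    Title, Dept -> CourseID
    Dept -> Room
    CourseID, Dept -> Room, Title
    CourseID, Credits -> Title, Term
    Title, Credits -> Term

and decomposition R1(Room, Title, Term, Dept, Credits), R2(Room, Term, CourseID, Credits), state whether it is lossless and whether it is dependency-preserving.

lossless but not dependency-preserving

Lossless test: (Room, Term, Credits)⁺ = {Room, Title, Term, CourseID, Credits}, which contains all of one fragment — lossless.
Dependency preservation: the restricted closure of {Title, Dept} across the fragments never reaches {CourseID}, so Title, Dept → CourseID cannot be enforced without a join — not preserved.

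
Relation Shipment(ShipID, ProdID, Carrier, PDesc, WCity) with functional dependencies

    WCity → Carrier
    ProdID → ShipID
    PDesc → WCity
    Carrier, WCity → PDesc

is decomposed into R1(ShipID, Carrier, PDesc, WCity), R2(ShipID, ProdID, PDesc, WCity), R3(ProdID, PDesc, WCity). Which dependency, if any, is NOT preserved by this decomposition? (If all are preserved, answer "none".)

none

WCity → Carrier lies within R1.
ProdID → ShipID lies within R2.
PDesc → WCity lies within R1.
Carrier, WCity → PDesc lies within R1.
Every dependency is enforceable on the fragments, so the decomposition is dependency-preserving.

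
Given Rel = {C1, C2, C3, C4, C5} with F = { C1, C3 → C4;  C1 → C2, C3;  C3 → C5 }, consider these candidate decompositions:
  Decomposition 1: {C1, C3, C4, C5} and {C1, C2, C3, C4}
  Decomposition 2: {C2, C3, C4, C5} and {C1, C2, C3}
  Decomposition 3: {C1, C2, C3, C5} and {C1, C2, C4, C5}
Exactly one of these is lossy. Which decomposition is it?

Decomposition 1: common = {C1, C3, C4}, closure = {C1, C2, C3, C4, C5} → lossless.
Decomposition 2: common = {C2, C3}, closure = {C2, C3, C5} → lossy.
Decomposition 3: common = {C1, C2, C5}, closure = {C1, C2, C3, C4, C5} → lossless.

Decomposition 2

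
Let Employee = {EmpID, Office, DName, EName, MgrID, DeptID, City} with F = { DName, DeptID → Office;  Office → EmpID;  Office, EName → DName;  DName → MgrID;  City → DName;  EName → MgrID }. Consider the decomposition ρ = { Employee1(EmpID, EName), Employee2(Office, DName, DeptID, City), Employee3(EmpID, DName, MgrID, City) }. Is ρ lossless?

Chase test. Columns are EmpID, Office, DName, EName, MgrID, DeptID, City; row i has aⱼ where attribute j ∈ Employeei, else bᵢⱼ.
Initial tableau (one row per fragment):
  row 1: a1 b12 b13 a4 b15 b16 b17
  row 2: b21 a2 a3 b24 b25 a6 a7
  row 3: a1 b32 a3 b34 a5 b36 a7
Rows 2 and 3 agree on DName; apply DName→MgrID and equate their MgrID entries.
No row becomes fully distinguished — the join is lossy.

No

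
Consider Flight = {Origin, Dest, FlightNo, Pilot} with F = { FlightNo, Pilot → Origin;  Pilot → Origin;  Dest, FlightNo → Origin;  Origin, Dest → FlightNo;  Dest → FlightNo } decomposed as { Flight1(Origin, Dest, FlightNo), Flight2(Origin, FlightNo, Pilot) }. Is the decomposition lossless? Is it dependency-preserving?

lossy but dependency-preserving

Lossless test: (Origin, FlightNo)⁺ = {Origin, FlightNo}, which is a superkey of neither fragment — lossy.
Dependency preservation: every FD's attributes lie within a single fragment, so each can be enforced locally — preserved.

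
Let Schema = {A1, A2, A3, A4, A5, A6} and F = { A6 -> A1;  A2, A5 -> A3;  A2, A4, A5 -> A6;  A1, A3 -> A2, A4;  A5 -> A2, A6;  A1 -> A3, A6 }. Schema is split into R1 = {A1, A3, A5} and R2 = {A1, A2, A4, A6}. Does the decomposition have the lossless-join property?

Common attributes: R1 ∩ R2 = {A1}.
Closure of {A1}: A1 → A3, A6 applies, adding A3, A6; A1, A3 → A2, A4 applies, adding A2, A4. So (A1)⁺ = {A1, A2, A3, A4, A6}.
This closure contains every attribute of R2, so R1 ∩ R2 → R2. The join is lossless.

Yes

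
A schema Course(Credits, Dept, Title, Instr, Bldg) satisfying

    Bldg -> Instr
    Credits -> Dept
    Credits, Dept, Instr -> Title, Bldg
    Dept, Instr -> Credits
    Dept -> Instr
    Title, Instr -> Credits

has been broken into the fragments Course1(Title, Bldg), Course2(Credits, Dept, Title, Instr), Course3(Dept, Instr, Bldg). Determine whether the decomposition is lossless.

Chase test. Columns are Credits, Dept, Title, Instr, Bldg; row i has aⱼ where attribute j ∈ Coursei, else bᵢⱼ.
Initial tableau (one row per fragment):
  row 1: b11 b12 a3 b14 a5
  row 2: a1 a2 a3 a4 b25
  row 3: b31 a2 b33 a4 a5
Rows 1 and 3 agree on Bldg; apply Bldg→Instr and equate their Instr entries.
Rows 2 and 3 agree on Dept, Instr; apply Dept, Instr→Credits and equate their Credits entries.
Rows 1 and 2 agree on Title, Instr; apply Title, Instr→Credits and equate their Credits entries.
Rows 1 and 2 agree on Credits; apply Credits→Dept and equate their Dept entries.
Rows 1 and 2 agree on Credits, Dept, Instr; apply Credits, Dept, Instr→Title, Bldg and equate their Title, Bldg entries.
Rows 1 and 3 agree on Credits, Dept, Instr; apply Credits, Dept, Instr→Title, Bldg and equate their Title, Bldg entries.
Row 1 is now all distinguished symbols — the join is lossless.

Yes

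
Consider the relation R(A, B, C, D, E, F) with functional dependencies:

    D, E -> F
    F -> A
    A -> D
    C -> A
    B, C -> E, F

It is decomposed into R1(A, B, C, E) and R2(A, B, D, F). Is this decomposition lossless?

No

Common attributes: R1 ∩ R2 = {A, B}.
Closure of {A, B}: A → D applies, adding D. So (A, B)⁺ = {A, B, D}.
The closure contains neither all of R1 = {A, B, C, E} nor all of R2 = {A, B, D, F}, so the common attributes are not a superkey of either fragment. The join is lossy.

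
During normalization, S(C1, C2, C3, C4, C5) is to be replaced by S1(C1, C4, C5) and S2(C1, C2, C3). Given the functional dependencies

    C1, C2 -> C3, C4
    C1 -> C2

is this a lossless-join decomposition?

Common attributes: S1 ∩ S2 = {C1}.
Closure of {C1}: C1 → C2 applies, adding C2; C1, C2 → C3, C4 applies, adding C3, C4. So (C1)⁺ = {C1, C2, C3, C4}.
This closure contains every attribute of S2, so S1 ∩ S2 → S2. The join is lossless.

Yes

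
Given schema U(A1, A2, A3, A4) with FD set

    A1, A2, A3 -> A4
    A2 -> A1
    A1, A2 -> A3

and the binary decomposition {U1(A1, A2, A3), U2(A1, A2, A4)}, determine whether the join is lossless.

Yes

Common attributes: U1 ∩ U2 = {A1, A2}.
Closure of {A1, A2}: A1, A2 → A3 applies, adding A3; A1, A2, A3 → A4 applies, adding A4. So (A1, A2)⁺ = {A1, A2, A3, A4}.
This closure contains every attribute of U1, so U1 ∩ U2 → U1. The join is lossless.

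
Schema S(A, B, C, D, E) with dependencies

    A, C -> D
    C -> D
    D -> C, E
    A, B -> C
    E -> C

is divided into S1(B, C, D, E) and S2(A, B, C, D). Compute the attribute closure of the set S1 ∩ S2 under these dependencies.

B, C, D, E

S1 ∩ S2 = {B, C, D}.
D → C, E applies, adding E
Closure: {B, C, D, E}.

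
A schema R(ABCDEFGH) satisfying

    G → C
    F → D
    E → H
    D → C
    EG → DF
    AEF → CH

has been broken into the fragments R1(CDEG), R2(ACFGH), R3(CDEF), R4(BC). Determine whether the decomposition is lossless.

Chase test. Columns are ABCDEFGH; row i has aⱼ where attribute j ∈ Ri, else bᵢⱼ.
Initial tableau (one row per fragment):
  row 1: b11 b12 a3 a4 a5 b16 a7 b18
  row 2: a1 b22 a3 b24 b25 a6 a7 a8
  row 3: b31 b32 a3 a4 a5 a6 b37 b38
  row 4: b41 a2 a3 b44 b45 b46 b47 b48
Rows 2 and 3 agree on F; apply F→D and equate their D entries.
Rows 1 and 3 agree on E; apply E→H and equate their H entries.
No row becomes fully distinguished — the join is lossy.

No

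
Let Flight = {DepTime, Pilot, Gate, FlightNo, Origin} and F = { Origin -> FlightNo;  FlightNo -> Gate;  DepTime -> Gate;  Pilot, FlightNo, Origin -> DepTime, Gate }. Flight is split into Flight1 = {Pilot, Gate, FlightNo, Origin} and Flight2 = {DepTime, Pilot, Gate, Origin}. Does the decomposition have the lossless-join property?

Yes

Common attributes: Flight1 ∩ Flight2 = {Pilot, Gate, Origin}.
Closure of {Pilot, Gate, Origin}: Origin → FlightNo applies, adding FlightNo; Pilot, FlightNo, Origin → DepTime, Gate applies, adding DepTime. So (Pilot, Gate, Origin)⁺ = {DepTime, Pilot, Gate, FlightNo, Origin}.
This closure contains every attribute of Flight1, so Flight1 ∩ Flight2 → Flight1. The join is lossless.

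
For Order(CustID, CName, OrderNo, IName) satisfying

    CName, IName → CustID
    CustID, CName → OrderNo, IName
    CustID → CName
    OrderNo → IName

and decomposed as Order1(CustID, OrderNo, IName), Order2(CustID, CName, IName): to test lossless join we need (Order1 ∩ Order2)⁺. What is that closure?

CustID, CName, OrderNo, IName

Order1 ∩ Order2 = {CustID, IName}.
CustID → CName applies, adding CName
CustID, CName → OrderNo, IName applies, adding OrderNo
Closure: {CustID, CName, OrderNo, IName}.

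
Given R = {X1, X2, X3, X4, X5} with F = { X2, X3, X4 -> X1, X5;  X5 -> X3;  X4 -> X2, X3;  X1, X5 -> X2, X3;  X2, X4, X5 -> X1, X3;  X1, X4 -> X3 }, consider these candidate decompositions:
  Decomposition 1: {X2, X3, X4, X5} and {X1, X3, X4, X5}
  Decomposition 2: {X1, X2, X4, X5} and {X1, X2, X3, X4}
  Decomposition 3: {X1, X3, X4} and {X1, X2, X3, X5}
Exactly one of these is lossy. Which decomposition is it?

Decomposition 3

Decomposition 1: common = {X3, X4, X5}, closure = {X1, X2, X3, X4, X5} → lossless.
Decomposition 2: common = {X1, X2, X4}, closure = {X1, X2, X3, X4, X5} → lossless.
Decomposition 3: common = {X1, X3}, closure = {X1, X3} → lossy.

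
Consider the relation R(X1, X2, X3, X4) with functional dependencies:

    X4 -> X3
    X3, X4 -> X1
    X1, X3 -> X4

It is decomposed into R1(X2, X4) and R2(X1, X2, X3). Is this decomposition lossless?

No

Common attributes: R1 ∩ R2 = {X2}.
No dependency enlarges {X2}, so (X2)⁺ = {X2}.
The closure contains neither all of R1 = {X2, X4} nor all of R2 = {X1, X2, X3}, so the common attributes are not a superkey of either fragment. The join is lossy.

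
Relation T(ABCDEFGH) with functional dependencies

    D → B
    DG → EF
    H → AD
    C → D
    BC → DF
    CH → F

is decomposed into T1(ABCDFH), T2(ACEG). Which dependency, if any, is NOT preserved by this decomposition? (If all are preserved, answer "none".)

Check DG → EF: no single fragment contains all of {DEFG}, and the restricted closure of {DG} across the fragments never reaches {EF}.
D → B is preserved.
H → AD is preserved.
C → D is preserved.
BC → DF is preserved.
CH → F is preserved.

DG → EF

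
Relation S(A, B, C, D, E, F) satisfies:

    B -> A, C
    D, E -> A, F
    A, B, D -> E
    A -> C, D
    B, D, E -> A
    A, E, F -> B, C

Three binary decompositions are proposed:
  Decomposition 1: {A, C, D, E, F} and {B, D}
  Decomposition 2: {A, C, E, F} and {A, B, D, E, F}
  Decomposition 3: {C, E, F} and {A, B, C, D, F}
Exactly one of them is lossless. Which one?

Decomposition 1: common = {D}, closure = {D} → lossy.
Decomposition 2: common = {A, E, F}, closure = {A, B, C, D, E, F} → lossless.
Decomposition 3: common = {C, F}, closure = {C, F} → lossy.

Decomposition 2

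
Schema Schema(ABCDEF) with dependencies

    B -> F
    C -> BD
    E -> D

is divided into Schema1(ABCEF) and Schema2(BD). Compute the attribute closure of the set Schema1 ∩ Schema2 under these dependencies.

BF

Schema1 ∩ Schema2 = {B}.
B → F applies, adding F
Closure: {BF}.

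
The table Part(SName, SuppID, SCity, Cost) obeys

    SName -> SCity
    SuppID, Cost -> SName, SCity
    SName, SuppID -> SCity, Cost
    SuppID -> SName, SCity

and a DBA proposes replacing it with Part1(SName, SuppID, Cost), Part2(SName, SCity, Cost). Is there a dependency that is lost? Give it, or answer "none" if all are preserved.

none

SName → SCity lies within Part2.
SuppID, Cost → SName, SCity: restricted closure across fragments reaches SName, SCity.
SName, SuppID → SCity, Cost: restricted closure across fragments reaches SCity, Cost.
SuppID → SName, SCity: restricted closure across fragments reaches SName, SCity.
Every dependency is enforceable on the fragments, so the decomposition is dependency-preserving.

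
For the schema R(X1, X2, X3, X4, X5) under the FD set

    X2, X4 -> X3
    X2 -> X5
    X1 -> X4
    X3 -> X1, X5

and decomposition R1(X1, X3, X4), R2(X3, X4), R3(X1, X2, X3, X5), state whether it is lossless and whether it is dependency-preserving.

lossless but not dependency-preserving

Lossless test (chase): Rows 1 and 3 agree on X1; apply X1→X4 and equate their X4 entries. Rows 1 and 2 agree on X3; apply X3→X1, X5 and equate their X1, X5 entries. Rows 1 and 3 agree on X3; apply X3→X1, X5 and equate their X1, X5 entries. Row 3 is now all distinguished symbols — the join is lossless.
Dependency preservation: the restricted closure of {X2, X4} across the fragments never reaches {X3}, so X2, X4 → X3 cannot be enforced without a join — not preserved.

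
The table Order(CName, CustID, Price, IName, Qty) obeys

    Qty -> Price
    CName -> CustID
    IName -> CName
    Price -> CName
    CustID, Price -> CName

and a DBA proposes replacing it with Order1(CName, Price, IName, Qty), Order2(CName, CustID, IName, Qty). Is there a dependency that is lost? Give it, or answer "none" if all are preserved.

Qty → Price lies within Order1.
CName → CustID lies within Order2.
IName → CName lies within Order1.
Price → CName lies within Order1.
CustID, Price → CName: restricted closure across fragments reaches CName.
Every dependency is enforceable on the fragments, so the decomposition is dependency-preserving.

none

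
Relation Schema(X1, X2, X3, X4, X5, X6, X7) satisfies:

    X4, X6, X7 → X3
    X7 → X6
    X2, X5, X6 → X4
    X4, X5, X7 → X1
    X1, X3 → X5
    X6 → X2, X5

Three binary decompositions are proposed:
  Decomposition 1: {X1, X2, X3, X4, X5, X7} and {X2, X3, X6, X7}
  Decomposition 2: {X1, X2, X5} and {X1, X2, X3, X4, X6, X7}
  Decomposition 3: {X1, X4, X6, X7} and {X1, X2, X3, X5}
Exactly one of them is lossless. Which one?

Decomposition 1: common = {X2, X3, X7}, closure = {X1, X2, X3, X4, X5, X6, X7} → lossless.
Decomposition 2: common = {X1, X2}, closure = {X1, X2} → lossy.
Decomposition 3: common = {X1}, closure = {X1} → lossy.

Decomposition 1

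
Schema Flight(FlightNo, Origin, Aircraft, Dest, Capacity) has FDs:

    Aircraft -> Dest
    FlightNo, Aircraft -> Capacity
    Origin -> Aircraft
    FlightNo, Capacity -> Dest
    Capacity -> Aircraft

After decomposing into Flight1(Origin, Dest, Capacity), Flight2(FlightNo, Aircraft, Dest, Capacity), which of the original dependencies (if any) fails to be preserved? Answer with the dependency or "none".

Check Origin → Aircraft: no single fragment contains all of {Origin, Aircraft}, and the restricted closure of {Origin} across the fragments never reaches {Aircraft}.
Aircraft → Dest is preserved.
FlightNo, Aircraft → Capacity is preserved.
FlightNo, Capacity → Dest is preserved.
Capacity → Aircraft is preserved.

Origin -> Aircraft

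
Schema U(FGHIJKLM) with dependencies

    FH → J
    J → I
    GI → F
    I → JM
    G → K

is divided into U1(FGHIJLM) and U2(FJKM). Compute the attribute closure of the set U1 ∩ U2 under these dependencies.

U1 ∩ U2 = {FJM}.
J → I applies, adding I
Closure: {FIJM}.

FIJM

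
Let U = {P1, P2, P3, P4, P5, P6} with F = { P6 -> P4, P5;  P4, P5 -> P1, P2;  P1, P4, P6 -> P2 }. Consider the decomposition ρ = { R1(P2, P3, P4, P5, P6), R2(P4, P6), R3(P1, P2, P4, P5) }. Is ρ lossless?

Chase test. Columns are P1, P2, P3, P4, P5, P6; row i has aⱼ where attribute j ∈ Ri, else bᵢⱼ.
Initial tableau (one row per fragment):
  row 1: b11 a2 a3 a4 a5 a6
  row 2: b21 b22 b23 a4 b25 a6
  row 3: a1 a2 b33 a4 a5 b36
Rows 1 and 2 agree on P6; apply P6→P4, P5 and equate their P4, P5 entries.
Rows 1 and 2 agree on P4, P5; apply P4, P5→P1, P2 and equate their P1, P2 entries.
Rows 1 and 3 agree on P4, P5; apply P4, P5→P1, P2 and equate their P1, P2 entries.
Row 1 is now all distinguished symbols — the join is lossless.

Yes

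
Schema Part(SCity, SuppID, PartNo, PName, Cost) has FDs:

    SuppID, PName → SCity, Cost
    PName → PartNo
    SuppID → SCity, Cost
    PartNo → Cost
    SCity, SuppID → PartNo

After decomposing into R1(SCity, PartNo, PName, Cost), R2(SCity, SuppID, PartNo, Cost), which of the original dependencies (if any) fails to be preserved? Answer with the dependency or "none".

SuppID, PName → SCity, Cost: restricted closure across fragments reaches SCity, Cost.
PName → PartNo lies within R1.
SuppID → SCity, Cost lies within R2.
PartNo → Cost lies within R1.
SCity, SuppID → PartNo lies within R2.
Every dependency is enforceable on the fragments, so the decomposition is dependency-preserving.

none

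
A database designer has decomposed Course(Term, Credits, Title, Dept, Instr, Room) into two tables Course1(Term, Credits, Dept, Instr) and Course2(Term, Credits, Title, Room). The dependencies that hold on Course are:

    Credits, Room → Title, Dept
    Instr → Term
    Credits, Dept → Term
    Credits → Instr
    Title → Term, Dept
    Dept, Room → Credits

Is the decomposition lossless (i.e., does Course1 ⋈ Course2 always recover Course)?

Common attributes: Course1 ∩ Course2 = {Term, Credits}.
Closure of {Term, Credits}: Credits → Instr applies, adding Instr. So (Term, Credits)⁺ = {Term, Credits, Instr}.
The closure contains neither all of Course1 = {Term, Credits, Dept, Instr} nor all of Course2 = {Term, Credits, Title, Room}, so the common attributes are not a superkey of either fragment. The join is lossy.

No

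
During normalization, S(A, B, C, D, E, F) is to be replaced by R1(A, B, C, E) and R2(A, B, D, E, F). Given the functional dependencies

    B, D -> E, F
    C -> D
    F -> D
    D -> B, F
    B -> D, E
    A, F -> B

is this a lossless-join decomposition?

Common attributes: R1 ∩ R2 = {A, B, E}.
Closure of {A, B, E}: B → D, E applies, adding D; B, D → E, F applies, adding F. So (A, B, E)⁺ = {A, B, D, E, F}.
This closure contains every attribute of R2, so R1 ∩ R2 → R2. The join is lossless.

Yes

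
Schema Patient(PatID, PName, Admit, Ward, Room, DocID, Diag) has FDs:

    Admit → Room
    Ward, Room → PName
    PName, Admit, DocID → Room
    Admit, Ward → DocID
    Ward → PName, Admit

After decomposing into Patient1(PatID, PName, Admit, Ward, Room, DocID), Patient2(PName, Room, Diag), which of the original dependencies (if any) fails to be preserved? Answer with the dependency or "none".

none

Admit → Room lies within Patient1.
Ward, Room → PName lies within Patient1.
PName, Admit, DocID → Room lies within Patient1.
Admit, Ward → DocID lies within Patient1.
Ward → PName, Admit lies within Patient1.
Every dependency is enforceable on the fragments, so the decomposition is dependency-preserving.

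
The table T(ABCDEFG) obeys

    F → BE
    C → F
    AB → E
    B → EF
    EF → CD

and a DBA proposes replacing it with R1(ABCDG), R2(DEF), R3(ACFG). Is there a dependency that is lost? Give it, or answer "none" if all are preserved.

none

F → BE: restricted closure across fragments reaches BE.
C → F lies within R3.
AB → E: restricted closure across fragments reaches E.
B → EF: restricted closure across fragments reaches EF.
EF → CD: restricted closure across fragments reaches CD.
Every dependency is enforceable on the fragments, so the decomposition is dependency-preserving.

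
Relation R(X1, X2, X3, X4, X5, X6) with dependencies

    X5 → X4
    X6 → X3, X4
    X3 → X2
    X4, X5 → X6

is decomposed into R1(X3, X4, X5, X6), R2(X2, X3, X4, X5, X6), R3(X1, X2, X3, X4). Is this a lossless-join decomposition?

No

Chase test. Columns are X1, X2, X3, X4, X5, X6; row i has aⱼ where attribute j ∈ Ri, else bᵢⱼ.
Initial tableau (one row per fragment):
  row 1: b11 b12 a3 a4 a5 a6
  row 2: b21 a2 a3 a4 a5 a6
  row 3: a1 a2 a3 a4 b35 b36
Rows 1 and 2 agree on X3; apply X3→X2 and equate their X2 entries.
No row becomes fully distinguished — the join is lossy.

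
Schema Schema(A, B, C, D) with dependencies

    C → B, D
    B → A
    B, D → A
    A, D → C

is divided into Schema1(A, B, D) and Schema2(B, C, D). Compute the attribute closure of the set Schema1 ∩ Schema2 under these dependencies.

Schema1 ∩ Schema2 = {B, D}.
B → A applies, adding A
A, D → C applies, adding C
Closure: {A, B, C, D}.

A, B, C, D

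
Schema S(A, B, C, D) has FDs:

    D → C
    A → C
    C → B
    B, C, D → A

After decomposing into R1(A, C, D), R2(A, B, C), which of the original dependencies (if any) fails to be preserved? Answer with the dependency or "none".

D → C lies within R1.
A → C lies within R1.
C → B lies within R2.
B, C, D → A: restricted closure across fragments reaches A.
Every dependency is enforceable on the fragments, so the decomposition is dependency-preserving.

none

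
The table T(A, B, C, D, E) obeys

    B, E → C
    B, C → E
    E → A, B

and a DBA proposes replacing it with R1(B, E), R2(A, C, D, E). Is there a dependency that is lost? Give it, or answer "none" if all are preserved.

Check B, C → E: no single fragment contains all of {B, C, E}, and the restricted closure of {B, C} across the fragments never reaches {E}.
B, E → C is preserved.
E → A, B is preserved.

B, C → E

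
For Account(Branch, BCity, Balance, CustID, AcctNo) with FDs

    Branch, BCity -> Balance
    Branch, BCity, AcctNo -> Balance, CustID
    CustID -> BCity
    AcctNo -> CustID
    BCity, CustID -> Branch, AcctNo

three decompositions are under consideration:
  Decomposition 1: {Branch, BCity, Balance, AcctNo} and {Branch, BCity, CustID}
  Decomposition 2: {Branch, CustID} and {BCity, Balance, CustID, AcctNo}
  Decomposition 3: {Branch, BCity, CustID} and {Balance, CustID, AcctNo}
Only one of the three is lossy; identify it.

Decomposition 1

Decomposition 1: common = {Branch, BCity}, closure = {Branch, BCity, Balance} → lossy.
Decomposition 2: common = {CustID}, closure = {Branch, BCity, Balance, CustID, AcctNo} → lossless.
Decomposition 3: common = {CustID}, closure = {Branch, BCity, Balance, CustID, AcctNo} → lossless.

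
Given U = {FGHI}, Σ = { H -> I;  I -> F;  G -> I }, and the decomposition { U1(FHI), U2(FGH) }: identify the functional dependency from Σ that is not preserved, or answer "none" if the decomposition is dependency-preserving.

G -> I

Check G → I: no single fragment contains all of {GI}, and the restricted closure of {G} across the fragments never reaches {I}.
H → I is preserved.
I → F is preserved.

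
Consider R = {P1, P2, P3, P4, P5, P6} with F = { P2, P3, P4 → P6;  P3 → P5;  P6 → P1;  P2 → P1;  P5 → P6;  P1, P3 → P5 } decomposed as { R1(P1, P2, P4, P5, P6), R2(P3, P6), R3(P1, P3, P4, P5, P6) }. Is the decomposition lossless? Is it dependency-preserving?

Lossless test (chase): Rows 2 and 3 agree on P3; apply P3→P5 and equate their P5 entries. Rows 1 and 2 agree on P6; apply P6→P1 and equate their P1 entries. No row becomes fully distinguished — the join is lossy.
Dependency preservation: P2, P3, P4 → P6 is not contained in any single fragment, but the restricted closure of its left-hand side across the fragments still reaches the right-hand side; the remaining FDs each lie inside some fragment. All dependencies are preserved.

lossy but dependency-preserving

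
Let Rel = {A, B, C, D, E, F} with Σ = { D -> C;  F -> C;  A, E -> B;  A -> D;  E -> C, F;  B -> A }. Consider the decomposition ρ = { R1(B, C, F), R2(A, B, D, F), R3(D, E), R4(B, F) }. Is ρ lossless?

No

Chase test. Columns are A, B, C, D, E, F; row i has aⱼ where attribute j ∈ Ri, else bᵢⱼ.
Initial tableau (one row per fragment):
  row 1: b11 a2 a3 b14 b15 a6
  row 2: a1 a2 b23 a4 b25 a6
  row 3: b31 b32 b33 a4 a5 b36
  row 4: b41 a2 b43 b44 b45 a6
Rows 2 and 3 agree on D; apply D→C and equate their C entries.
Rows 1 and 2 agree on F; apply F→C and equate their C entries.
Rows 1 and 4 agree on F; apply F→C and equate their C entries.
Rows 1 and 2 agree on B; apply B→A and equate their A entries.
Rows 1 and 4 agree on B; apply B→A and equate their A entries.
Rows 1 and 2 agree on A; apply A→D and equate their D entries.
Rows 1 and 4 agree on A; apply A→D and equate their D entries.
No row becomes fully distinguished — the join is lossy.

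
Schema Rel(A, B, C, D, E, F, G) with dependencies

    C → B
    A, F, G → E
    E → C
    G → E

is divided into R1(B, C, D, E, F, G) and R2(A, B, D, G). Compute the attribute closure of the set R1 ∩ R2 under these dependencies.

B, C, D, E, G

R1 ∩ R2 = {B, D, G}.
G → E applies, adding E
E → C applies, adding C
Closure: {B, C, D, E, G}.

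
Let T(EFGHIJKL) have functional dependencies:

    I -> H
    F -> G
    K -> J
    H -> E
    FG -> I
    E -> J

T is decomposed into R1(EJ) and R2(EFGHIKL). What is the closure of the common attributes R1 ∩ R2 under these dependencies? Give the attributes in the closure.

EJ

R1 ∩ R2 = {E}.
E → J applies, adding J
Closure: {EJ}.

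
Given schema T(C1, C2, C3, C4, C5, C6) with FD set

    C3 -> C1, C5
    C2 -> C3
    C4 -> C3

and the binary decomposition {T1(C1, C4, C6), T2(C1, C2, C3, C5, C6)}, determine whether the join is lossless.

Common attributes: T1 ∩ T2 = {C1, C6}.
No dependency enlarges {C1, C6}, so (C1, C6)⁺ = {C1, C6}.
The closure contains neither all of T1 = {C1, C4, C6} nor all of T2 = {C1, C2, C3, C5, C6}, so the common attributes are not a superkey of either fragment. The join is lossy.

No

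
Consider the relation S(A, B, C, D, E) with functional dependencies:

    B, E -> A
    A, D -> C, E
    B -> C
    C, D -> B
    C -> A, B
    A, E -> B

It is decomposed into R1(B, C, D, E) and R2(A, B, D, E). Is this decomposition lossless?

Yes

Common attributes: R1 ∩ R2 = {B, D, E}.
Closure of {B, D, E}: B, E → A applies, adding A; A, D → C, E applies, adding C. So (B, D, E)⁺ = {A, B, C, D, E}.
This closure contains every attribute of R1, so R1 ∩ R2 → R1. The join is lossless.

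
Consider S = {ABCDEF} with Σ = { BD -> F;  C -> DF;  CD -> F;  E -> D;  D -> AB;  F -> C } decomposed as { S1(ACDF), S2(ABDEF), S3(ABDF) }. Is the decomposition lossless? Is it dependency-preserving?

lossless and dependency-preserving

Lossless test (chase): Rows 1 and 2 agree on D; apply D→AB and equate their AB entries. Rows 1 and 2 agree on F; apply F→C and equate their C entries. Rows 1 and 3 agree on F; apply F→C and equate their C entries. Row 2 is now all distinguished symbols — the join is lossless.
Dependency preservation: every FD's attributes lie within a single fragment, so each can be enforced locally — preserved.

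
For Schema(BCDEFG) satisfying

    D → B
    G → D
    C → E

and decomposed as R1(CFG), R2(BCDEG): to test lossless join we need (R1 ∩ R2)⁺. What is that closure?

BCDEG

R1 ∩ R2 = {CG}.
G → D applies, adding D
C → E applies, adding E
D → B applies, adding B
Closure: {BCDEG}.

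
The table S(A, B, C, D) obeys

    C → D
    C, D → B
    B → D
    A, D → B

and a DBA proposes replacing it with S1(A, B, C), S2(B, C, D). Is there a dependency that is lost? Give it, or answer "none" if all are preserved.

Check A, D → B: no single fragment contains all of {A, B, D}, and the restricted closure of {A, D} across the fragments never reaches {B}.
C → D is preserved.
C, D → B is preserved.
B → D is preserved.

A, D → B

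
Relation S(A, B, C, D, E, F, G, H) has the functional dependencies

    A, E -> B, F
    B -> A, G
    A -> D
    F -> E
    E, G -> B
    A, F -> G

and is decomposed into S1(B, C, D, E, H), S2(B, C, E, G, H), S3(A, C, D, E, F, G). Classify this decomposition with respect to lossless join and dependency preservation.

lossless but not dependency-preserving

Lossless test (chase): Rows 1 and 2 agree on B; apply B→A, G and equate their A, G entries. Rows 1 and 2 agree on A; apply A→D and equate their D entries. Rows 1 and 3 agree on E, G; apply E, G→B and equate their B entries. Rows 1 and 2 agree on A, E; apply A, E→B, F and equate their B, F entries. Rows 1 and 3 agree on B; apply B→A, G and equate their A, G entries. Rows 1 and 3 agree on A, E; apply A, E→B, F and equate their B, F entries. Row 1 is now all distinguished symbols — the join is lossless.
Dependency preservation: the restricted closure of {B} across the fragments never reaches {A, G}, so B → A, G cannot be enforced without a join — not preserved.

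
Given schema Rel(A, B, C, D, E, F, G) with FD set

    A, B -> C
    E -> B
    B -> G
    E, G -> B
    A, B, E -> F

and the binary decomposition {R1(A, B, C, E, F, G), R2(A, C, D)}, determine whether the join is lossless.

No

Common attributes: R1 ∩ R2 = {A, C}.
No dependency enlarges {A, C}, so (A, C)⁺ = {A, C}.
The closure contains neither all of R1 = {A, B, C, E, F, G} nor all of R2 = {A, C, D}, so the common attributes are not a superkey of either fragment. The join is lossy.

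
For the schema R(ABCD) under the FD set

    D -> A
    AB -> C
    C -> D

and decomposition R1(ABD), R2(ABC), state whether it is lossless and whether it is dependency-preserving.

lossless but not dependency-preserving

Lossless test: (AB)⁺ = {ABCD}, which contains all of one fragment — lossless.
Dependency preservation: the restricted closure of {C} across the fragments never reaches {D}, so C → D cannot be enforced without a join — not preserved.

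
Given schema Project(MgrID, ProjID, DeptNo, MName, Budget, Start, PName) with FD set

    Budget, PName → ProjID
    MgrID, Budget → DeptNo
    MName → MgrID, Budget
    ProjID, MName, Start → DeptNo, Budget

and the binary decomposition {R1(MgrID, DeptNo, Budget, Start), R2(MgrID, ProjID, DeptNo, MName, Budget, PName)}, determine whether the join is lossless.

Common attributes: R1 ∩ R2 = {MgrID, DeptNo, Budget}.
No dependency enlarges {MgrID, DeptNo, Budget}, so (MgrID, DeptNo, Budget)⁺ = {MgrID, DeptNo, Budget}.
The closure contains neither all of R1 = {MgrID, DeptNo, Budget, Start} nor all of R2 = {MgrID, ProjID, DeptNo, MName, Budget, PName}, so the common attributes are not a superkey of either fragment. The join is lossy.

No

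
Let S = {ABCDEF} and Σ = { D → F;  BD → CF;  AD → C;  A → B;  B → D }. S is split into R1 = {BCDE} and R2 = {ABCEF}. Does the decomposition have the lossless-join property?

Common attributes: R1 ∩ R2 = {BCE}.
Closure of {BCE}: B → D applies, adding D; D → F applies, adding F. So (BCE)⁺ = {BCDEF}.
This closure contains every attribute of R1, so R1 ∩ R2 → R1. The join is lossless.

Yes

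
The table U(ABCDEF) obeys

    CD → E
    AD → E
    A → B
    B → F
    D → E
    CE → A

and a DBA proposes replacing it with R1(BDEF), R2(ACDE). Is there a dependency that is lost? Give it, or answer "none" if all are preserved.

A → B

Check A → B: no single fragment contains all of {AB}, and the restricted closure of {A} across the fragments never reaches {B}.
CD → E is preserved.
AD → E is preserved.
B → F is preserved.
D → E is preserved.
CE → A is preserved.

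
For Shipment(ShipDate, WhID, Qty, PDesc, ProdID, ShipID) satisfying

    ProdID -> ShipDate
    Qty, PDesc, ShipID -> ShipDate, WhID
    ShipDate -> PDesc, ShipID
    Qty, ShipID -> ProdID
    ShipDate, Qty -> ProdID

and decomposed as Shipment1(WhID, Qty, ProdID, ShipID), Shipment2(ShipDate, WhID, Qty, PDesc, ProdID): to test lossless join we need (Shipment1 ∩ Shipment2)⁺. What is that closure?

ShipDate, WhID, Qty, PDesc, ProdID, ShipID

Shipment1 ∩ Shipment2 = {WhID, Qty, ProdID}.
ProdID → ShipDate applies, adding ShipDate
ShipDate → PDesc, ShipID applies, adding PDesc, ShipID
Closure: {ShipDate, WhID, Qty, PDesc, ProdID, ShipID}.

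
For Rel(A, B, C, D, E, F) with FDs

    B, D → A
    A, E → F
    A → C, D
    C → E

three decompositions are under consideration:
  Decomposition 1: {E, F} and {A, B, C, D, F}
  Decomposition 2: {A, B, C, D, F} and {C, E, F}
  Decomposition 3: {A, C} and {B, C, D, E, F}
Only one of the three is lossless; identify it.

Decomposition 2

Decomposition 1: common = {F}, closure = {F} → lossy.
Decomposition 2: common = {C, F}, closure = {C, E, F} → lossless.
Decomposition 3: common = {C}, closure = {C, E} → lossy.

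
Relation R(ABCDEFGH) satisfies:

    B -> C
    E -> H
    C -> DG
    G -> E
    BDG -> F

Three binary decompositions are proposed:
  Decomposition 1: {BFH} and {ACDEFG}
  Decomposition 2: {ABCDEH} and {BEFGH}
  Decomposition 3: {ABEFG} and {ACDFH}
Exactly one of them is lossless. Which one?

Decomposition 2

Decomposition 1: common = {F}, closure = {F} → lossy.
Decomposition 2: common = {BEH}, closure = {BCDEFGH} → lossless.
Decomposition 3: common = {AF}, closure = {AF} → lossy.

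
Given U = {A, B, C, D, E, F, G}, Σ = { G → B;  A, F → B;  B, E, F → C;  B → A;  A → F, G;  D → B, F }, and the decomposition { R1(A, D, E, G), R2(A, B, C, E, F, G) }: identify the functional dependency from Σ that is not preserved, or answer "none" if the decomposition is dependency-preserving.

G → B lies within R2.
A, F → B lies within R2.
B, E, F → C lies within R2.
B → A lies within R2.
A → F, G lies within R2.
D → B, F: restricted closure across fragments reaches B, F.
Every dependency is enforceable on the fragments, so the decomposition is dependency-preserving.

none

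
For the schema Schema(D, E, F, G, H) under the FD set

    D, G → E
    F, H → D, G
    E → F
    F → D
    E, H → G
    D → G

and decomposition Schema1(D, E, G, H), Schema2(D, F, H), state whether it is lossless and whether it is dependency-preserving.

lossless and dependency-preserving

Lossless test: (D, H)⁺ = {D, E, F, G, H}, which contains all of one fragment — lossless.
Dependency preservation: F, H → D, G; E → F are not contained in any single fragment, but the restricted closure of each left-hand side across the fragments still reaches the right-hand side; the remaining FDs each lie inside some fragment. All dependencies are preserved.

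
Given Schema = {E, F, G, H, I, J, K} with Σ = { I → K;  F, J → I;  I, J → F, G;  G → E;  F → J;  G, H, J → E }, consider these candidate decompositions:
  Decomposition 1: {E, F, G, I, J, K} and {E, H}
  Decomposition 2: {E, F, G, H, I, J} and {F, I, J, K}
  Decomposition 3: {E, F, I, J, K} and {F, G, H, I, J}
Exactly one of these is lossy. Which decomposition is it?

Decomposition 1: common = {E}, closure = {E} → lossy.
Decomposition 2: common = {F, I, J}, closure = {E, F, G, I, J, K} → lossless.
Decomposition 3: common = {F, I, J}, closure = {E, F, G, I, J, K} → lossless.

Decomposition 1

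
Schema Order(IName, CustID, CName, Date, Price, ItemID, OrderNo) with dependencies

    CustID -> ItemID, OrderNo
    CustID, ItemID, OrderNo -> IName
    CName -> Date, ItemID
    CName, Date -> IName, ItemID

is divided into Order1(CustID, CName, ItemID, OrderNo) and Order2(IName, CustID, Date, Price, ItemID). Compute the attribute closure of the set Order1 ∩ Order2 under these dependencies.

IName, CustID, ItemID, OrderNo

Order1 ∩ Order2 = {CustID, ItemID}.
CustID → ItemID, OrderNo applies, adding OrderNo
CustID, ItemID, OrderNo → IName applies, adding IName
Closure: {IName, CustID, ItemID, OrderNo}.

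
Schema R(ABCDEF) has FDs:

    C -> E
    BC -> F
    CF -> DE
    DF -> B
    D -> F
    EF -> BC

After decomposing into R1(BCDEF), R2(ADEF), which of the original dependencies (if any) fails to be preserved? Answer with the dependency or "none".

none

C → E lies within R1.
BC → F lies within R1.
CF → DE lies within R1.
DF → B lies within R1.
D → F lies within R1.
EF → BC lies within R1.
Every dependency is enforceable on the fragments, so the decomposition is dependency-preserving.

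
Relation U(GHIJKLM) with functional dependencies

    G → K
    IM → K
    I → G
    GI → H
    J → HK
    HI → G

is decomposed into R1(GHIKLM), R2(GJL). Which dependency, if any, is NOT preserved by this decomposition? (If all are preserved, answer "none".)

J → HK

Check J → HK: no single fragment contains all of {HJK}, and the restricted closure of {J} across the fragments never reaches {HK}.
G → K is preserved.
IM → K is preserved.
I → G is preserved.
GI → H is preserved.
HI → G is preserved.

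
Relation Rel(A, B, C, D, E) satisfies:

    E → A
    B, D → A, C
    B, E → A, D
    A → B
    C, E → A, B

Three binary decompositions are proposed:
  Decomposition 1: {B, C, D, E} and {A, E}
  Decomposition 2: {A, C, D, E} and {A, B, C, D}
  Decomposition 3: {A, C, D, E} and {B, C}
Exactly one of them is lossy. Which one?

Decomposition 1: common = {E}, closure = {A, B, C, D, E} → lossless.
Decomposition 2: common = {A, C, D}, closure = {A, B, C, D} → lossless.
Decomposition 3: common = {C}, closure = {C} → lossy.

Decomposition 3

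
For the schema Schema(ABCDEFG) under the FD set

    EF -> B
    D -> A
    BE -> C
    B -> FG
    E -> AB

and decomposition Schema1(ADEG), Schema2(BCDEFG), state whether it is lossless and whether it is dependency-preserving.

lossless and dependency-preserving

Lossless test: (DEG)⁺ = {ABCDEFG}, which contains all of one fragment — lossless.
Dependency preservation: E → AB is not contained in any single fragment, but the restricted closure of its left-hand side across the fragments still reaches the right-hand side; the remaining FDs each lie inside some fragment. All dependencies are preserved.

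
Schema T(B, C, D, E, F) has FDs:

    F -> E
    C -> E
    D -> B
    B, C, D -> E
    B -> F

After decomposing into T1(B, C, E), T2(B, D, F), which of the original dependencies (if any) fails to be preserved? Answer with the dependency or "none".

F -> E

Check F → E: no single fragment contains all of {E, F}, and the restricted closure of {F} across the fragments never reaches {E}.
C → E is preserved.
D → B is preserved.
B, C, D → E is preserved.
B → F is preserved.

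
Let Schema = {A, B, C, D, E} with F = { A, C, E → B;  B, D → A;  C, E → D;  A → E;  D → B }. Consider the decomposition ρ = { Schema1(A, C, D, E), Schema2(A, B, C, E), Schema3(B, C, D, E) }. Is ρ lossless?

Yes

Chase test. Columns are A, B, C, D, E; row i has aⱼ where attribute j ∈ Schemai, else bᵢⱼ.
Initial tableau (one row per fragment):
  row 1: a1 b12 a3 a4 a5
  row 2: a1 a2 a3 b24 a5
  row 3: b31 a2 a3 a4 a5
Rows 1 and 2 agree on A, C, E; apply A, C, E→B and equate their B entries.
Rows 1 and 3 agree on B, D; apply B, D→A and equate their A entries.
Rows 1 and 2 agree on C, E; apply C, E→D and equate their D entries.
Row 1 is now all distinguished symbols — the join is lossless.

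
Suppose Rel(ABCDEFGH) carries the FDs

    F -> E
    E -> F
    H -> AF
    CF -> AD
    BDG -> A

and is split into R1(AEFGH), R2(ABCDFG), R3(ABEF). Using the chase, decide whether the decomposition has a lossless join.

Chase test. Columns are ABCDEFGH; row i has aⱼ where attribute j ∈ Ri, else bᵢⱼ.
Initial tableau (one row per fragment):
  row 1: a1 b12 b13 b14 a5 a6 a7 a8
  row 2: a1 a2 a3 a4 b25 a6 a7 b28
  row 3: a1 a2 b33 b34 a5 a6 b37 b38
Rows 1 and 2 agree on F; apply F→E and equate their E entries.
No row becomes fully distinguished — the join is lossy.

No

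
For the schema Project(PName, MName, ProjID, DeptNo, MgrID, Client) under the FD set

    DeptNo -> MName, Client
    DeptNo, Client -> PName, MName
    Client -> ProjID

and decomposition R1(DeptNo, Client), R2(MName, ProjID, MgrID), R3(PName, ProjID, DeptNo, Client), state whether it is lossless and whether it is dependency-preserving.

Lossless test (chase): Rows 1 and 3 agree on DeptNo; apply DeptNo→MName, Client and equate their MName, Client entries. Rows 1 and 3 agree on DeptNo, Client; apply DeptNo, Client→PName, MName and equate their PName, MName entries. Rows 1 and 3 agree on Client; apply Client→ProjID and equate their ProjID entries. No row becomes fully distinguished — the join is lossy.
Dependency preservation: the restricted closure of {DeptNo} across the fragments never reaches {MName, Client}, so DeptNo → MName, Client cannot be enforced without a join — not preserved.

lossy and not dependency-preserving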